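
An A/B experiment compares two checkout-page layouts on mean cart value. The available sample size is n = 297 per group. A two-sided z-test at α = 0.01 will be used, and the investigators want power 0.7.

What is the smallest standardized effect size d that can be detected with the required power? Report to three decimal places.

d ≈ 0.254

Required noncentrality: δ = z_{0.005} + z_{0.30} = 2.576 + 0.524 = 3.100.
(Lower-tail contribution to power is negligible for δ > 0.)
δ = d·√(n/2) ⇒ d = δ/√(n/2) = 3.100/√(297/2) = 0.2544.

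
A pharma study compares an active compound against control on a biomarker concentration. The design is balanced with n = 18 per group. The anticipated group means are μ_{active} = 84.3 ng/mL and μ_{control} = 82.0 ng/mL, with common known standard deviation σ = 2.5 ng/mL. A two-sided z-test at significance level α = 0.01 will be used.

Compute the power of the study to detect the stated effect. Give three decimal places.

Standardized effect: d = |μ_{active} − μ_{control}| / σ = |84.3 − 82.0| / 2.5 = 0.9200
Noncentrality parameter: δ = d·√(n/2) = 0.9200 × √(18/2) = 2.7600
Critical value for a two-sided test at α = 0.01: z_{α/2} = 2.576.
Power = Φ(δ − 2.576) + Φ(−δ − 2.576) = Φ(0.184) + Φ(-5.336) = 0.5731 + 0.0000 = 0.5731.

Power ≈ 0.573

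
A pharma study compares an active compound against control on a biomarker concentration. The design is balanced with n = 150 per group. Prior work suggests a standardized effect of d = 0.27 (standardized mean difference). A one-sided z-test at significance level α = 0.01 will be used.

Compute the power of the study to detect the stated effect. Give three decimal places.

Power ≈ 0.505

Noncentrality parameter: δ = d·√(n/2) = 0.27 × √(150/2) = 2.3383
Critical value for a one-sided test at α = 0.01: z_α = 2.326.
Power = P(Z > 2.326 − δ) = Φ(0.012) = 0.5048.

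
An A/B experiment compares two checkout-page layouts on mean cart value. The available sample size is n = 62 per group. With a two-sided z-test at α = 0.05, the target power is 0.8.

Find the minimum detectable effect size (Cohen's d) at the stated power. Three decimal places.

d ≈ 0.503

Need Φ(δ − 1.960) = 0.8, so δ = 1.960 + 0.842 = 2.802.
(Lower-tail contribution to power is negligible for δ > 0.)
δ = d·√(n/2) ⇒ d = δ/√(n/2) = 2.802/√(62/2) = 0.5032.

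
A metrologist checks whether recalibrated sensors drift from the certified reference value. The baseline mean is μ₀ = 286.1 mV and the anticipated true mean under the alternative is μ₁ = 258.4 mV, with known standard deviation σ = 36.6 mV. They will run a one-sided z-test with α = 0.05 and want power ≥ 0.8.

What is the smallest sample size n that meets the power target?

n = 11

Standardized effect: d = |μ₁ − μ₀| / σ = |258.4 − 286.1| / 36.6 = 0.7568
For power 0.8 need Φ(δ − z_{0.05}) = 0.8, so δ = z_{0.05} + z_{0.20} = 1.645 + 0.842 = 2.486.
δ = d·√n ⇒ n = (δ/d)² = (2.486 / 0.7568)² = 10.79.
Rounding up, n = 11.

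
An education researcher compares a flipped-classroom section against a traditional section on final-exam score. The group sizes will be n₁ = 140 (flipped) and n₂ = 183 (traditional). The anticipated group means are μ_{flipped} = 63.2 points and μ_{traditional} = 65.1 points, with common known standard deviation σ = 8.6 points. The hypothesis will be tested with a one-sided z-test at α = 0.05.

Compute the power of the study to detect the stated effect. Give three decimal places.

Power ≈ 0.627

Standardized effect: d = |μ_{flipped} − μ_{traditional}| / σ = |63.2 − 65.1| / 8.6 = 0.2209
Noncentrality parameter: δ = d / √(1/n₁ + 1/n₂) = 0.2209 / √(1/140 + 1/183) = 1.9676
One-sided α = 0.05 → critical value z_{0.05} = 1.645.
Power = Φ(δ − 1.645) = Φ(0.323) = 0.6266.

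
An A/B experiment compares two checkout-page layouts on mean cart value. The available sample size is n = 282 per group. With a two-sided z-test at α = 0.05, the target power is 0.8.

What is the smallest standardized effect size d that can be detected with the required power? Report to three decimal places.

Need Φ(δ − 1.960) = 0.8, so δ = 1.960 + 0.842 = 2.802.
(Lower-tail contribution to power is negligible for δ > 0.)
δ = d·√(n/2) ⇒ d = δ/√(n/2) = 2.802/√(282/2) = 0.2359.

d ≈ 0.236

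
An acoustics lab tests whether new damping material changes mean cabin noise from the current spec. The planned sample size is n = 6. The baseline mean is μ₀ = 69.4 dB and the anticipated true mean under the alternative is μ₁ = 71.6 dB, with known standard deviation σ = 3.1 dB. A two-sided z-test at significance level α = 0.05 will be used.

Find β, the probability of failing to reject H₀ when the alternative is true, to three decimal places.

β ≈ 0.588

Standardized effect: d = |μ₁ − μ₀| / σ = |71.6 − 69.4| / 3.1 = 0.7097
Noncentrality parameter: δ = d·√n = 0.7097 × √6 = 1.7383
Two-sided α = 0.05 → critical value z_{0.025} = 1.960.
Power = Φ(δ − 1.960) + Φ(−δ − 1.960) = Φ(-0.222) + Φ(-3.698) = 0.4123 + 0.0001 = 0.4124.
Type II error: β = 1 − power = 1 − 0.4124 = 0.5876.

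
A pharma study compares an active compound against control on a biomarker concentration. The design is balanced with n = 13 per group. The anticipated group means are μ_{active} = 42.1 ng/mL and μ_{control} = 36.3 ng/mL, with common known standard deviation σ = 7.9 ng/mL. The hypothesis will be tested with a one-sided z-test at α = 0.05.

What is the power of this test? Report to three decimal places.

Standardized effect: d = |μ_{active} − μ_{control}| / σ = |42.1 − 36.3| / 7.9 = 0.7342
Noncentrality parameter: δ = d·√(n/2) = 0.7342 × √(13/2) = 1.8718
Critical value for a one-sided test at α = 0.05: z_α = 1.645.
Power = Φ(δ − 1.645) = Φ(0.227) = 0.5898.

Power ≈ 0.590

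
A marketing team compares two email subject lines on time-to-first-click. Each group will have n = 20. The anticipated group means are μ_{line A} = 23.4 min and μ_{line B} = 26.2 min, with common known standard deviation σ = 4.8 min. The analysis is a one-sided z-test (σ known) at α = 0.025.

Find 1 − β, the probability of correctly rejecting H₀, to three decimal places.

Power ≈ 0.454

Standardized effect: d = |μ_{line A} − μ_{line B}| / σ = |23.4 − 26.2| / 4.8 = 0.5833
Noncentrality parameter: δ = d·√(n/2) = 0.5833 × √(20/2) = 1.8447
One-sided α = 0.025 → critical value z_{0.025} = 1.960.
Power = Φ(δ − 1.960) = Φ(-0.115) = 0.4541.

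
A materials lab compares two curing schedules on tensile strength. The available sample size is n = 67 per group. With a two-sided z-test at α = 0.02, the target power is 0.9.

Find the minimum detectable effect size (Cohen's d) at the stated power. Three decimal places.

d ≈ 0.623

Required noncentrality: δ = z_{0.01} + z_{0.10} = 2.326 + 1.282 = 3.608.
(Lower-tail contribution to power is negligible for δ > 0.)
δ = d·√(n/2) ⇒ d = δ/√(n/2) = 3.608/√(67/2) = 0.6234.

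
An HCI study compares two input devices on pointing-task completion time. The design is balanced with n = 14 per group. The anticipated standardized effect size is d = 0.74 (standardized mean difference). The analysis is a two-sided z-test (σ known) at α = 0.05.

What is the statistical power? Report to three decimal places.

Noncentrality parameter: δ = d·√(n/2) = 0.74 × √(14/2) = 1.9579
Critical value for a two-sided test at α = 0.05: z_{α/2} = 1.960.
Power = Φ(δ − 1.960) + Φ(−δ − 1.960) = Φ(-0.002) + Φ(-3.918) = 0.4992 + 0.0000 = 0.4992.

Power ≈ 0.499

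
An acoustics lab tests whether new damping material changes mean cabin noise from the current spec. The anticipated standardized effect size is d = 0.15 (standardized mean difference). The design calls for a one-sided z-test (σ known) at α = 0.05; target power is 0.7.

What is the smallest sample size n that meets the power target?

Set Φ(δ − 1.645) = 0.7; then δ − 1.645 = Φ⁻¹(0.7) = 0.524, giving δ = 2.169.
δ = d·√n ⇒ n = (δ/d)² = (2.169 / 0.15)² = 209.14.
Rounding up, n = 210.

n = 210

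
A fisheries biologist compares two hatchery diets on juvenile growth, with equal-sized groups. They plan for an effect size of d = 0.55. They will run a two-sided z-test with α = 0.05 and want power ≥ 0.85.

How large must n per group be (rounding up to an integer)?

n = 60 per group

For power 0.85 need Φ(δ − z_{0.025}) = 0.85, so δ = z_{0.025} + z_{0.15} = 1.960 + 1.036 = 2.996.
(The Φ(−δ − z_{α/2}) term is vanishingly small for δ > 0 and is dropped in the standard sample-size formula.)
δ = d·√(n/2) ⇒ n = 2(δ/d)² = 2 × (2.996 / 0.55)² = 59.36.
Round up to the next whole unit.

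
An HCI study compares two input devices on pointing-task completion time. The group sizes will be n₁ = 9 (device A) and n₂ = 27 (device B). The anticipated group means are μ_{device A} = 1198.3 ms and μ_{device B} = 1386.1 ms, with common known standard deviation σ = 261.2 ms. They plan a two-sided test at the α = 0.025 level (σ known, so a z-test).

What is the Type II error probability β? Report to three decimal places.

Standardized effect: d = |μ_{device A} − μ_{device B}| / σ = |1198.3 − 1386.1| / 261.2 = 0.7190
Noncentrality parameter: δ = d / √(1/n₁ + 1/n₂) = 0.7190 / √(1/9 + 1/27) = 1.8680
Two-sided α = 0.025 → critical value z_{0.0125} = 2.241.
Power = Φ(δ − 2.241) + Φ(−δ − 2.241) = Φ(-0.373) + Φ(-4.109) = 0.3544 + 0.0000 = 0.3544.
Type II error: β = 1 − power = 1 − 0.3544 = 0.6456.

β ≈ 0.646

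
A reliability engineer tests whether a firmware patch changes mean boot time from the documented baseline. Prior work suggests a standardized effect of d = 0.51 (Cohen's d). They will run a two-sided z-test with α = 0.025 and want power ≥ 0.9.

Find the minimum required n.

For power 0.9 need Φ(δ − z_{0.0125}) = 0.9, so δ = z_{0.0125} + z_{0.10} = 2.241 + 1.282 = 3.523.
(For δ > 0 the lower-tail rejection region contributes negligibly to power, so the one-term inversion is standard.)
δ = d·√n ⇒ n = (δ/d)² = (3.523 / 0.51)² = 47.72.
Round up to the next whole unit.

n = 48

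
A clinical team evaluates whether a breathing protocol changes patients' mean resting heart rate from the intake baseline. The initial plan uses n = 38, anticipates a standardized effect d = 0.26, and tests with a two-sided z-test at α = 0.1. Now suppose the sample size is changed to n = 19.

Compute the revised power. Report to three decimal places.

With n = 19: δ = d·√n = 0.26 × √19 = 1.1333. Critical value z_{0.05} = 1.645.
Revised power = Φ(δ − 1.645) + Φ(−δ − 1.645) = Φ(-0.512) + Φ(-2.778) = 0.3045 + 0.0027 = 0.3072.

Power ≈ 0.307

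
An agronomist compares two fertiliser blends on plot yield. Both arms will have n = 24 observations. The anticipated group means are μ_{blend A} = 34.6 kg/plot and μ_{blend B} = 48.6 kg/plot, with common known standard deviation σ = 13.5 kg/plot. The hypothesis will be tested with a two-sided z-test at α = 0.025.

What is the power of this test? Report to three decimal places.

Power ≈ 0.912

Standardized effect: d = |μ_{blend A} − μ_{blend B}| / σ = |34.6 − 48.6| / 13.5 = 1.0370
Noncentrality parameter: δ = d·√(n/2) = 1.0370 × √(24/2) = 3.5924
Two-sided α = 0.025 → critical value z_{0.0125} = 2.241.
Power = Φ(δ − 2.241) + Φ(−δ − 2.241) = Φ(1.351) + Φ(-5.834) = 0.9117 + 0.0000 = 0.9117.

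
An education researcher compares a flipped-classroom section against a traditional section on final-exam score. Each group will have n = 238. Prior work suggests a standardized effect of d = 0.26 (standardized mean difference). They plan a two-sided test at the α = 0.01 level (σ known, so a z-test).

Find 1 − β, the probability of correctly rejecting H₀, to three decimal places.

Noncentrality parameter: δ = d·√(n/2) = 0.26 × √(238/2) = 2.8363
Two-sided α = 0.01 → critical value z_{0.005} = 2.576.
Power = Φ(δ − 2.576) + Φ(−δ − 2.576) = Φ(0.260) + Φ(-5.412) = 0.6027 + 0.0000 = 0.6027.

Power ≈ 0.603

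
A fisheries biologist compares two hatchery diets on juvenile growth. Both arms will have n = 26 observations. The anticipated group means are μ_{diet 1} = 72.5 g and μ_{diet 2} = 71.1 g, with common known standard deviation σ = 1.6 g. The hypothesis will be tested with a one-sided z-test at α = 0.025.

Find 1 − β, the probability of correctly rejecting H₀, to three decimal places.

Power ≈ 0.884

Standardized effect: d = |μ_{diet 1} − μ_{diet 2}| / σ = |72.5 − 71.1| / 1.6 = 0.8750
Noncentrality parameter: δ = d·√(n/2) = 0.8750 × √(26/2) = 3.1549
One-sided α = 0.025 → critical value z_{0.025} = 1.960.
Power = P(Z > 1.960 − δ) = Φ(1.195) = 0.8839.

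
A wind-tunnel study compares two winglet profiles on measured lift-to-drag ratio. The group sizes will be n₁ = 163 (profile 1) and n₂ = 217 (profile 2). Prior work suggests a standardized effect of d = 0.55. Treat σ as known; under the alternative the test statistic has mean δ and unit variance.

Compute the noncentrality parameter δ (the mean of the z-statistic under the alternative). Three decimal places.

The noncentrality parameter scales effect size by the design's sample-size factor: δ = d / √(1/n₁ + 1/n₂) = 0.55 / √(1/163 + 1/217) = 5.3063

δ ≈ 5.306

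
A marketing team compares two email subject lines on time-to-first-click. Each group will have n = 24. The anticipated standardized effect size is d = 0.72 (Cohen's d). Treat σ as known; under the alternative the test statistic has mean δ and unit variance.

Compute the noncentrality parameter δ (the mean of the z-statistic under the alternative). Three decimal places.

δ ≈ 2.494

δ = d·√(n/2) = 0.72 × √(24/2) = 2.4942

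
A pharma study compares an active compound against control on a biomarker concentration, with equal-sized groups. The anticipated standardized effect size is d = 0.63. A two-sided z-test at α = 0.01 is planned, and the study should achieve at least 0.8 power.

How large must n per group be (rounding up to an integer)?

n = 59 per group

For power 0.8 need Φ(δ − z_{0.005}) = 0.8, so δ = z_{0.005} + z_{0.20} = 2.576 + 0.842 = 3.417.
(The Φ(−δ − z_{α/2}) term is vanishingly small for δ > 0 and is dropped in the standard sample-size formula.)
δ = d·√(n/2) ⇒ n = 2(δ/d)² = 2 × (3.417 / 0.63)² = 58.85.
Round up to the next whole unit.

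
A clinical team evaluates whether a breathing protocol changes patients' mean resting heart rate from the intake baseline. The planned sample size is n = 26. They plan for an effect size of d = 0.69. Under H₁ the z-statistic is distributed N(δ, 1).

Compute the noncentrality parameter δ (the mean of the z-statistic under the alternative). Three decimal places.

δ = d·√n = 0.69 × √26 = 3.5183

δ ≈ 3.518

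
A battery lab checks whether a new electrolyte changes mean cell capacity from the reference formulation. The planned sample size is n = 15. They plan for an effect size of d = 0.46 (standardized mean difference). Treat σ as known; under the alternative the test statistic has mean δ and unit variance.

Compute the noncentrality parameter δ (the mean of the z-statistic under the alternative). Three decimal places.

The noncentrality parameter scales effect size by the design's sample-size factor: δ = d·√n = 0.46 × √15 = 1.7816

δ ≈ 1.782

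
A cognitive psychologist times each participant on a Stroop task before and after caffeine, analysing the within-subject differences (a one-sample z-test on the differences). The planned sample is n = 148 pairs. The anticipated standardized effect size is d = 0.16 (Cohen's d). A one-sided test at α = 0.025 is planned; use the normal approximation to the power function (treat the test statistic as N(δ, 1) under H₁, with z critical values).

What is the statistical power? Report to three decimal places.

Noncentrality parameter: δ = d·√n = 0.16 × √148 = 1.9465
One-sided α = 0.025 → critical value z_{0.025} = 1.960.
Power = P(Z > 1.960 − δ) = Φ(-0.013) = 0.4946.

Power ≈ 0.495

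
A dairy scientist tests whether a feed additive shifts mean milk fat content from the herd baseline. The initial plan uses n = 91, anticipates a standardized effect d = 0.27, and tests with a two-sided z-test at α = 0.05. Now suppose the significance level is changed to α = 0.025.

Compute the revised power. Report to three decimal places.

Power ≈ 0.631

δ = d·√n = 0.27 × √91 = 2.5756 (unchanged). New critical value: z_{0.0125} = 2.241.
Revised power = Φ(δ − 2.241) + Φ(−δ − 2.241) = Φ(0.334) + Φ(-4.817) = 0.6309 + 0.0000 = 0.6309.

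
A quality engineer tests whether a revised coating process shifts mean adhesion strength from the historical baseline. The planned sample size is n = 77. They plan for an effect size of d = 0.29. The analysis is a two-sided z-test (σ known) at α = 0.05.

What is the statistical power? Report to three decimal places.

Noncentrality parameter: δ = d·√n = 0.29 × √77 = 2.5447
Two-sided α = 0.05 → critical value z_{0.025} = 1.960.
Power = Φ(δ − 1.960) + Φ(−δ − 1.960) = Φ(0.585) + Φ(-4.505) = 0.7207 + 0.0000 = 0.7207.

Power ≈ 0.721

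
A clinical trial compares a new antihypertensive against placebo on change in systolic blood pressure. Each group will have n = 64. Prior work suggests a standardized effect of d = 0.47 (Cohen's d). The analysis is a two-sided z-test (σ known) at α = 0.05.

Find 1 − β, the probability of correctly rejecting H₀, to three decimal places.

Noncentrality parameter: δ = d·√(n/2) = 0.47 × √(64/2) = 2.6587
Critical value for a two-sided test at α = 0.05: z_{α/2} = 1.960.
Power = Φ(δ − 1.960) + Φ(−δ − 1.960) = Φ(0.699) + Φ(-4.619) = 0.7576 + 0.0000 = 0.7577.

Power ≈ 0.758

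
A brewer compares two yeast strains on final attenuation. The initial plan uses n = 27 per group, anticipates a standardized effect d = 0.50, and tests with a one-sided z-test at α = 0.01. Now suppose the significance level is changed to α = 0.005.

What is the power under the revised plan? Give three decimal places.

Power ≈ 0.230

δ = d·√(n/2) = 0.50 × √(27/2) = 1.8371 (unchanged). New critical value: z_{0.005} = 2.576.
Revised power = P(Z > 2.576 − δ) = Φ(-0.739) = 0.2300.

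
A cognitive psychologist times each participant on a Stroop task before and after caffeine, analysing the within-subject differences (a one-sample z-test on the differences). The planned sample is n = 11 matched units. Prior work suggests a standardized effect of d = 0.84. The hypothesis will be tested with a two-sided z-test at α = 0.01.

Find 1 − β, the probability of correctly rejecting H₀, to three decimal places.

Noncentrality parameter: δ = d·√n = 0.84 × √11 = 2.7860
Critical value for a two-sided test at α = 0.01: z_{α/2} = 2.576.
Power = Φ(δ − 2.576) + Φ(−δ − 2.576) = Φ(0.210) + Φ(-5.362) = 0.5832 + 0.0000 = 0.5832.

Power ≈ 0.583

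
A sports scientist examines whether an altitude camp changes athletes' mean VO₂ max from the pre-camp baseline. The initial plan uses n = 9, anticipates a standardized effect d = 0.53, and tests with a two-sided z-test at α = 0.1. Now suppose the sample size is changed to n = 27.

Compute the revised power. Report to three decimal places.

With n = 27: δ = d·√n = 0.53 × √27 = 2.7540. Critical value z_{0.05} = 1.645.
Revised power = Φ(δ − 1.645) + Φ(−δ − 1.645) = Φ(1.109) + Φ(-4.399) = 0.8663 + 0.0000 = 0.8663.

Power ≈ 0.866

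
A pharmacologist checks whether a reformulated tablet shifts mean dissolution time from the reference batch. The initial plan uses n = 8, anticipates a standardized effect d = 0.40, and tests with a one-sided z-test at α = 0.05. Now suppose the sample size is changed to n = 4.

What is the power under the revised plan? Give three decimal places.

Power ≈ 0.199

With n = 4: δ = d·√n = 0.40 × √4 = 0.8000. Critical value z_{0.05} = 1.645.
Revised power = P(Z > 1.645 − δ) = Φ(-0.845) = 0.1991.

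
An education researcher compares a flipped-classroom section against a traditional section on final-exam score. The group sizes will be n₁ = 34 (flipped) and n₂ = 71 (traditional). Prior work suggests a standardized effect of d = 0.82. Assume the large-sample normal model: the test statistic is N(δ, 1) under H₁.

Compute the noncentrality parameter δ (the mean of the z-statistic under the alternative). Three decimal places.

δ ≈ 3.932

The noncentrality parameter scales effect size by the design's sample-size factor: δ = d / √(1/n₁ + 1/n₂) = 0.82 / √(1/34 + 1/71) = 3.9318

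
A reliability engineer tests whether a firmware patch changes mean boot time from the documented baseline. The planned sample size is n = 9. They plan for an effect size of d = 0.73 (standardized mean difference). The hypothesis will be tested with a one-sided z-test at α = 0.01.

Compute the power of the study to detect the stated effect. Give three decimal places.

Power ≈ 0.446

Noncentrality parameter: δ = d·√n = 0.73 × √9 = 2.1900
One-sided α = 0.01 → critical value z_{0.01} = 2.326.
Power = Φ(δ − 2.326) = Φ(-0.136) = 0.4458.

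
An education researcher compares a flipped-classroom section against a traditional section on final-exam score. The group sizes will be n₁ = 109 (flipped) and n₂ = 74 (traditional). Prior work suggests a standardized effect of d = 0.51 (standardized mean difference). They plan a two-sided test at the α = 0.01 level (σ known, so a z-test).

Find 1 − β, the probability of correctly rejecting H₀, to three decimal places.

Noncentrality parameter: δ = d / √(1/n₁ + 1/n₂) = 0.51 / √(1/109 + 1/74) = 3.3859
Two-sided α = 0.01 → critical value z_{0.005} = 2.576.
Power = Φ(δ − 2.576) + Φ(−δ − 2.576) = Φ(0.810) + Φ(-5.962) = 0.7910 + 0.0000 = 0.7910.

Power ≈ 0.791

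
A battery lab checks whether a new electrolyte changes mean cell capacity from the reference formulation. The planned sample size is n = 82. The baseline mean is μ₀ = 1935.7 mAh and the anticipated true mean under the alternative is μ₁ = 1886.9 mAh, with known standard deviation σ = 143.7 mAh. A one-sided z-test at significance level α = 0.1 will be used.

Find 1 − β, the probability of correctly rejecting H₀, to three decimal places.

Standardized effect: d = |μ₁ − μ₀| / σ = |1886.9 − 1935.7| / 143.7 = 0.3396
Noncentrality parameter: δ = d·√n = 0.3396 × √82 = 3.0752
One-sided α = 0.1 → critical value z_{0.1} = 1.282.
Power = P(Z > 1.282 − δ) = Φ(1.794) = 0.9636.

Power ≈ 0.964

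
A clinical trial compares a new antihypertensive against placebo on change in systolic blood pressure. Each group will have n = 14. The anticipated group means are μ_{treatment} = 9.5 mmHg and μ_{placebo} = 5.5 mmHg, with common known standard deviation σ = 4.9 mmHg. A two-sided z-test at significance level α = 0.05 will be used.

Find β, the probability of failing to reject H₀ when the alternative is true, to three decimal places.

Standardized effect: d = |μ_{treatment} − μ_{placebo}| / σ = |9.5 − 5.5| / 4.9 = 0.8163
Noncentrality parameter: δ = d·√(n/2) = 0.8163 × √(14/2) = 2.1598
Two-sided α = 0.05 → critical value z_{0.025} = 1.960.
Power = Φ(δ − 1.960) + Φ(−δ − 1.960) = Φ(0.200) + Φ(-4.120) = 0.5792 + 0.0000 = 0.5792.
Type II error: β = 1 − power = 1 − 0.5792 = 0.4208.

β ≈ 0.421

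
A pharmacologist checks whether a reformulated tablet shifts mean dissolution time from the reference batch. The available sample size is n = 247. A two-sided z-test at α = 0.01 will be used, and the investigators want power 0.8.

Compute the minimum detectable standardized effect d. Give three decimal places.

Required noncentrality: δ = z_{0.005} + z_{0.20} = 2.576 + 0.842 = 3.417.
(Lower-tail contribution to power is negligible for δ > 0.)
δ = d·√n ⇒ d = δ/√n = 3.417/√247 = 0.2174.

d ≈ 0.217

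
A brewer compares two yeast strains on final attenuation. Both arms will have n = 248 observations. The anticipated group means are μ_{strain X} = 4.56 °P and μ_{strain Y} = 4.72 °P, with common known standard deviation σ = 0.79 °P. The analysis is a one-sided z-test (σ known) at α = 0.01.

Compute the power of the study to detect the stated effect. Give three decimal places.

Standardized effect: d = |μ_{strain X} − μ_{strain Y}| / σ = |4.56 − 4.72| / 0.79 = 0.2025
Noncentrality parameter: δ = d·√(n/2) = 0.2025 × √(248/2) = 2.2553
One-sided α = 0.01 → critical value z_{0.01} = 2.326.
Power = Φ(δ − 2.326) = Φ(-0.071) = 0.4717.

Power ≈ 0.472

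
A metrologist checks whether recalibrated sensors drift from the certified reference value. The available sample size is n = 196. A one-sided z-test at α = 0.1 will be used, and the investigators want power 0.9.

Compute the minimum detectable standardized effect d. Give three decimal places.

d ≈ 0.183

Required noncentrality: δ = z_{0.1} + z_{0.10} = 1.282 + 1.282 = 2.563.
δ = d·√n ⇒ d = δ/√n = 2.563/√196 = 0.1831.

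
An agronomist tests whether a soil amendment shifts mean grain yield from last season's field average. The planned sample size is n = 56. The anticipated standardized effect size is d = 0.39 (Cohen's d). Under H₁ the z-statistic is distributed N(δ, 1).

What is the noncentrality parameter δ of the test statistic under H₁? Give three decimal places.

δ = d·√n = 0.39 × √56 = 2.9185

δ ≈ 2.918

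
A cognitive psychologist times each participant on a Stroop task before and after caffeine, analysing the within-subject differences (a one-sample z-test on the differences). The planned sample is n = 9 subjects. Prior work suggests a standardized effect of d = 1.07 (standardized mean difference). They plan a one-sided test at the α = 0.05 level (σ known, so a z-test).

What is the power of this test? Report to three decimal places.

Noncentrality parameter: λ = d·√n = 1.07 × √9 = 3.2100
One-sided α = 0.05 → critical value z_{0.05} = 1.645.
Power = Φ(λ − 1.645) = Φ(1.565) = 0.9412.

Power ≈ 0.941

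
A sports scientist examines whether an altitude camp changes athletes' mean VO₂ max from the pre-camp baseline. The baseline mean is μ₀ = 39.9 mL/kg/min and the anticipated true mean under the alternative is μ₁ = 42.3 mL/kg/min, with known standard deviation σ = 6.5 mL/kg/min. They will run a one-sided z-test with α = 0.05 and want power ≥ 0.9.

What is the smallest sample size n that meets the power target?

n = 63

Standardized effect: d = |μ₁ − μ₀| / σ = |42.3 − 39.9| / 6.5 = 0.3692
Set Φ(δ − 1.645) = 0.9; then δ − 1.645 = Φ⁻¹(0.9) = 1.282, giving δ = 2.926.
δ = d·√n ⇒ n = (δ/d)² = (2.926 / 0.3692)² = 62.82.
Rounding up, n = 63.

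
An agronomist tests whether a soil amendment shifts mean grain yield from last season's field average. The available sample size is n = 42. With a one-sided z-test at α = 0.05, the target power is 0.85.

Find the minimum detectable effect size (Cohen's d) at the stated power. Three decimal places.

d ≈ 0.414

Need Φ(δ − 1.645) = 0.85, so δ = 1.645 + 1.036 = 2.681.
δ = d·√n ⇒ d = δ/√n = 2.681/√42 = 0.4137.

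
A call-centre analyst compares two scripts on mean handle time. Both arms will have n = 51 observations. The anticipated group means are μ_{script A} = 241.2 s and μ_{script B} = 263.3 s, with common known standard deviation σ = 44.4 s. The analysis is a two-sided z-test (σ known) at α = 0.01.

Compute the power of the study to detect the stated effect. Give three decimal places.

Power ≈ 0.475

Standardized effect: d = |μ_{script A} − μ_{script B}| / σ = |241.2 − 263.3| / 44.4 = 0.4977
Noncentrality parameter: δ = d·√(n/2) = 0.4977 × √(51/2) = 2.5135
Critical value for a two-sided test at α = 0.01: z_{α/2} = 2.576.
Power = Φ(δ − 2.576) + Φ(−δ − 2.576) = Φ(-0.062) + Φ(-5.089) = 0.4752 + 0.0000 = 0.4752.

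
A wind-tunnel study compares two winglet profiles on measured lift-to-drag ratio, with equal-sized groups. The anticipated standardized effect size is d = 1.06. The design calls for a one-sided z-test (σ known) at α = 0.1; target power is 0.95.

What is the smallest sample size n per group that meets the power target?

Set Φ(δ − 1.282) = 0.95; then δ − 1.282 = Φ⁻¹(0.95) = 1.645, giving δ = 2.926.
δ = d·√(n/2) ⇒ n = 2(δ/d)² = 2 × (2.926 / 1.06)² = 15.24.
Rounding up, n = 16 per group.

n = 16 per group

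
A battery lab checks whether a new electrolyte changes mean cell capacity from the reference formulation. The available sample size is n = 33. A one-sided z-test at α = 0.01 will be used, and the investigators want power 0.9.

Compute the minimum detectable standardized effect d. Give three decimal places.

d ≈ 0.628

Required noncentrality: δ = z_{0.01} + z_{0.10} = 2.326 + 1.282 = 3.608.
δ = d·√n ⇒ d = δ/√n = 3.608/√33 = 0.6281.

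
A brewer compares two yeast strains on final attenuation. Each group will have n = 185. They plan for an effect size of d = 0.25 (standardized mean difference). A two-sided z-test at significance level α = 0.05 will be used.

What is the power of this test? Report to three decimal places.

Noncentrality parameter: δ = d·√(n/2) = 0.25 × √(185/2) = 2.4044
Critical value for a two-sided test at α = 0.05: z_{α/2} = 1.960.
Power = Φ(δ − 1.960) + Φ(−δ − 1.960) = Φ(0.444) + Φ(-4.364) = 0.6716 + 0.0000 = 0.6717.

Power ≈ 0.672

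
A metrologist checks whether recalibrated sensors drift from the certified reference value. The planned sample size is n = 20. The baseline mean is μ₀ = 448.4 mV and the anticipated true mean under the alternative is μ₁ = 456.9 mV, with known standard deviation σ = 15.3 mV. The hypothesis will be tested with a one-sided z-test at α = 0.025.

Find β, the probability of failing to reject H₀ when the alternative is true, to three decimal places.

Standardized effect: d = |μ₁ − μ₀| / σ = |456.9 − 448.4| / 15.3 = 0.5556
Noncentrality parameter: δ = d·√n = 0.5556 × √20 = 2.4845
Critical value for a one-sided test at α = 0.025: z_α = 1.960.
Power = Φ(δ − 1.960) = Φ(0.525) = 0.7001.
Type II error: β = 1 − power = 1 − 0.7001 = 0.2999.

β ≈ 0.300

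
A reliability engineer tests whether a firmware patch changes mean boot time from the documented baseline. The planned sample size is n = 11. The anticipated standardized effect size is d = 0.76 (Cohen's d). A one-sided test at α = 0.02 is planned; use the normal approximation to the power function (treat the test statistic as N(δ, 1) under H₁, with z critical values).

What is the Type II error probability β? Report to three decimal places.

Noncentrality parameter: δ = d·√n = 0.76 × √11 = 2.5206
Critical value for a one-sided test at α = 0.02: z_α = 2.054.
Power = P(Z > 2.054 − δ) = Φ(0.467) = 0.6797.
Type II error: β = 1 − power = 1 − 0.6797 = 0.3203.

β ≈ 0.320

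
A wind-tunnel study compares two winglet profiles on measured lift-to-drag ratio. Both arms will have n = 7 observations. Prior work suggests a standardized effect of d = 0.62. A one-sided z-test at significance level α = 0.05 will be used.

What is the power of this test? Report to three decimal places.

Noncentrality parameter: λ = d·√(n/2) = 0.62 × √(7/2) = 1.1599
One-sided α = 0.05 → critical value z_{0.05} = 1.645.
Power = Φ(λ − 1.645) = Φ(-0.485) = 0.3139.

Power ≈ 0.314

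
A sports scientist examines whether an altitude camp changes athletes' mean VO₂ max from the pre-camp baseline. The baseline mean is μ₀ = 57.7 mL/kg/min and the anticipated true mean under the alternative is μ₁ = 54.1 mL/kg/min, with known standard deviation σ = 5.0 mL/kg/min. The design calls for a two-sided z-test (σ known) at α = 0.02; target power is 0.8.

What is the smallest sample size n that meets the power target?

n = 20

Standardized effect: d = |μ₁ − μ₀| / σ = |54.1 − 57.7| / 5.0 = 0.7200
For power 0.8 need Φ(δ − z_{0.01}) = 0.8, so δ = z_{0.01} + z_{0.20} = 2.326 + 0.842 = 3.168.
(For δ > 0 the lower-tail rejection region contributes negligibly to power, so the one-term inversion is standard.)
δ = d·√n ⇒ n = (δ/d)² = (3.168 / 0.7200)² = 19.36.
Rounding up, n = 20.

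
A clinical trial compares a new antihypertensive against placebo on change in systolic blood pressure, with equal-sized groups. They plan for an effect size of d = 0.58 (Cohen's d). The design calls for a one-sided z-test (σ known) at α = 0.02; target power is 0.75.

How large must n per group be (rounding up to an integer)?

n = 45 per group

For power 0.75 need Φ(δ − z_{0.02}) = 0.75, so δ = z_{0.02} + z_{0.25} = 2.054 + 0.674 = 2.728.
δ = d·√(n/2) ⇒ n = 2(δ/d)² = 2 × (2.728 / 0.58)² = 44.25.
Round up to the next whole unit.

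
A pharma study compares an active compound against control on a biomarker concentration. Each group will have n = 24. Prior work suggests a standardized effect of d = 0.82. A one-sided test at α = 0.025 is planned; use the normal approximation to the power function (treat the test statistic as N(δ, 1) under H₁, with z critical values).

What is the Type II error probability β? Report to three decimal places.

β ≈ 0.189

Noncentrality parameter: δ = d·√(n/2) = 0.82 × √(24/2) = 2.8406
Critical value for a one-sided test at α = 0.025: z_α = 1.960.
Power = Φ(δ − 1.960) = Φ(0.881) = 0.8107.
Type II error: β = 1 − power = 1 − 0.8107 = 0.1893.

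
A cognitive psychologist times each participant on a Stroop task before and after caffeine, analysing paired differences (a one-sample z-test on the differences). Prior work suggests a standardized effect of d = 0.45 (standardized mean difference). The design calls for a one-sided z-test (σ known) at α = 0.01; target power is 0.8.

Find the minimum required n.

n = 50

For power 0.8 need Φ(δ − z_{0.01}) = 0.8, so δ = z_{0.01} + z_{0.20} = 2.326 + 0.842 = 3.168.
δ = d·√n ⇒ n = (δ/d)² = (3.168 / 0.45)² = 49.56.
Rounding up, n = 50.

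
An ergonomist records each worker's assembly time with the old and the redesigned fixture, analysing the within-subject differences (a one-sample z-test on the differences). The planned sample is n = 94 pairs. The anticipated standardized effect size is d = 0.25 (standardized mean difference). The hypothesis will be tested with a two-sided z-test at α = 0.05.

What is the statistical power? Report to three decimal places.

Noncentrality parameter: δ = d·√n = 0.25 × √94 = 2.4238
Critical value for a two-sided test at α = 0.05: z_{α/2} = 1.960.
Power = Φ(δ − 1.960) + Φ(−δ − 1.960) = Φ(0.464) + Φ(-4.384) = 0.6786 + 0.0000 = 0.6786.

Power ≈ 0.679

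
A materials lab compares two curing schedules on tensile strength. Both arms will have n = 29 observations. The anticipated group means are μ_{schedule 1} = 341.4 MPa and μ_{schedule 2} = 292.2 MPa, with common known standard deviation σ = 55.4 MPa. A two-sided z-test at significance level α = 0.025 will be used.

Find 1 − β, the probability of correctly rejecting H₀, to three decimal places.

Standardized effect: d = |μ_{schedule 1} − μ_{schedule 2}| / σ = |341.4 − 292.2| / 55.4 = 0.8881
Noncentrality parameter: δ = d·√(n/2) = 0.8881 × √(29/2) = 3.3817
Two-sided α = 0.025 → critical value z_{0.0125} = 2.241.
Power = Φ(δ − 2.241) + Φ(−δ − 2.241) = Φ(1.140) + Φ(-5.623) = 0.8729 + 0.0000 = 0.8729.

Power ≈ 0.873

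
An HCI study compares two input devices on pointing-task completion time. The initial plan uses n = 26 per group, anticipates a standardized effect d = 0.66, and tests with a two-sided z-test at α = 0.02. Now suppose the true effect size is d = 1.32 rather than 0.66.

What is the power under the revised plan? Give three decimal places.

With d = 1.32: δ = d·√(n/2) = 1.32 × √(26/2) = 4.7593. Critical value z_{0.01} = 2.326.
Revised power = Φ(δ − 2.326) + Φ(−δ − 2.326) = Φ(2.433) + Φ(-7.086) = 0.9925 + 0.0000 = 0.9925.

Power ≈ 0.993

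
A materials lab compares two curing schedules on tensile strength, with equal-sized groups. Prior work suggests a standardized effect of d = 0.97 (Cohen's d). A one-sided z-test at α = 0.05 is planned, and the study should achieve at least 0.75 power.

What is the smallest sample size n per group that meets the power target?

For power 0.75 need Φ(δ − z_{0.05}) = 0.75, so δ = z_{0.05} + z_{0.25} = 1.645 + 0.674 = 2.319.
δ = d·√(n/2) ⇒ n = 2(δ/d)² = 2 × (2.319 / 0.97)² = 11.43.
Rounding up, n = 12 per group.

n = 12 per group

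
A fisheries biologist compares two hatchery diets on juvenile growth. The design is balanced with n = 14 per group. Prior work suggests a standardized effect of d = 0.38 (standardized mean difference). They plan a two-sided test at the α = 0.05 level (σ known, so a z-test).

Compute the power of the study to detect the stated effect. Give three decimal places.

Power ≈ 0.171

Noncentrality parameter: δ = d·√(n/2) = 0.38 × √(14/2) = 1.0054
Critical value for a two-sided test at α = 0.05: z_{α/2} = 1.960.
Power = Φ(δ − 1.960) + Φ(−δ − 1.960) = Φ(-0.955) + Φ(-2.965) = 0.1699 + 0.0015 = 0.1714.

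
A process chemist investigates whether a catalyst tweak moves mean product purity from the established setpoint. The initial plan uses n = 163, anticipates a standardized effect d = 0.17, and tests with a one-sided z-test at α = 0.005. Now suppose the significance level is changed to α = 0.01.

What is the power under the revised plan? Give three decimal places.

Power ≈ 0.438

δ = d·√n = 0.17 × √163 = 2.1704 (unchanged). New critical value: z_{0.01} = 2.326.
Revised power = P(Z > 2.326 − δ) = Φ(-0.156) = 0.4380.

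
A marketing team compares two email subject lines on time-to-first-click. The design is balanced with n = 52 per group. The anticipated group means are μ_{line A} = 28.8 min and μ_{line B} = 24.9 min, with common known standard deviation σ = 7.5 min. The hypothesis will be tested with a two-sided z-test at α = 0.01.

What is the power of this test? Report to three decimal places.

Standardized effect: d = |μ_{line A} − μ_{line B}| / σ = |28.8 − 24.9| / 7.5 = 0.5200
Noncentrality parameter: δ = d·√(n/2) = 0.5200 × √(52/2) = 2.6515
Two-sided α = 0.01 → critical value z_{0.005} = 2.576.
Power = Φ(δ − 2.576) + Φ(−δ − 2.576) = Φ(0.076) + Φ(-5.227) = 0.5302 + 0.0000 = 0.5302.

Power ≈ 0.530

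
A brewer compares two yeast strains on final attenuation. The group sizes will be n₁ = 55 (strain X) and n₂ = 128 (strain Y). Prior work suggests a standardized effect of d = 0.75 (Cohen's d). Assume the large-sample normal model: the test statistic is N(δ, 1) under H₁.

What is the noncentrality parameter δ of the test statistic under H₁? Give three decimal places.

δ ≈ 4.652

The noncentrality parameter scales effect size by the design's sample-size factor: δ = d / √(1/n₁ + 1/n₂) = 0.75 / √(1/55 + 1/128) = 4.6518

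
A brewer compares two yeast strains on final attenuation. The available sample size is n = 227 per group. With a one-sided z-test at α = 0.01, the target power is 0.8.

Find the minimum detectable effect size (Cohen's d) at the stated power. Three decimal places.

Need Φ(δ − 2.326) = 0.8, so δ = 2.326 + 0.842 = 3.168.
δ = d·√(n/2) ⇒ d = δ/√(n/2) = 3.168/√(227/2) = 0.2974.

d ≈ 0.297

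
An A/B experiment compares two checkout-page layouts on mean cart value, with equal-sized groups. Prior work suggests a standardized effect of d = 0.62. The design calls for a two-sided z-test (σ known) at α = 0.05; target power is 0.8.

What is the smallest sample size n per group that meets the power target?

n = 41 per group

For power 0.8 need Φ(δ − z_{0.025}) = 0.8, so δ = z_{0.025} + z_{0.20} = 1.960 + 0.842 = 2.802.
(The Φ(−δ − z_{α/2}) term is vanishingly small for δ > 0 and is dropped in the standard sample-size formula.)
δ = d·√(n/2) ⇒ n = 2(δ/d)² = 2 × (2.802 / 0.62)² = 40.84.
Round up to the next whole unit.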